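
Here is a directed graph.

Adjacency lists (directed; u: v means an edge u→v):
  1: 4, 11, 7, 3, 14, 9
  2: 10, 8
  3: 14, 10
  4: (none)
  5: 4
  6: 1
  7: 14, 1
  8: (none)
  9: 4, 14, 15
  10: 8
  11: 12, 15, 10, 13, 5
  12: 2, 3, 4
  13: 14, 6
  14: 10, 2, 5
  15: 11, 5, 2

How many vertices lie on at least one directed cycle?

7

A vertex is on a directed cycle iff it belongs to a strongly connected component of size ≥ 2 (or has a self-loop).
The vertices on cycles are {1, 6, 7, 9, 11, 13, 15} — 7 in total.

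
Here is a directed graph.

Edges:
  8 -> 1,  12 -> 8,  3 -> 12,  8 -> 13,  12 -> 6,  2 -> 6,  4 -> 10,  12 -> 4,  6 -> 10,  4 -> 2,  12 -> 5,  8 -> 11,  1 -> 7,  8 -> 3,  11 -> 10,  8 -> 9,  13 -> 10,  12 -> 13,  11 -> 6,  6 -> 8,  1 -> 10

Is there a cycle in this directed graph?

DFS with white/gray/black marking, starting from 1:
1 gray
  10 gray
  10 black
  7 gray
  7 black
1 black
2 gray
  6 gray
    8 gray
      11 gray
        11→10: 10 black — skip
        11→6: 6 is gray → back edge
Back edge found, so a cycle exists: 6 → 8 → 11 → 6.

Yes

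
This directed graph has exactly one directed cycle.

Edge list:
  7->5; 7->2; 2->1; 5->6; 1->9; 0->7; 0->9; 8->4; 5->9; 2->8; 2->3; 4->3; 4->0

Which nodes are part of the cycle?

0, 2, 4, 7, 8

DFS with gray/black marking from 7:
7 gray
  5 gray
    9 gray
    9 black
    6 gray
    6 black
  5 black
  2 gray
    1 gray
      1→9: 9 black — skip
    1 black
    3 gray
    3 black
    8 gray
      4 gray
        4→3: 3 black — skip
        0 gray
          0→9: 9 black — skip
          0→7: 7 is gray → back edge
Back edge closes the cycle 7 → 2 → 8 → 4 → 0 → 7; its vertices are {0, 2, 4, 7, 8}.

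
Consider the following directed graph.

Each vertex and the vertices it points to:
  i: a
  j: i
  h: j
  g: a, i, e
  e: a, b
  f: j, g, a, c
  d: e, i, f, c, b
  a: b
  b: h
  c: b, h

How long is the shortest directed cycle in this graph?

For each vertex v, BFS finds the shortest path from v back to v.
The shortest such closed walk is j → i → a → b → h → j, length 5.

5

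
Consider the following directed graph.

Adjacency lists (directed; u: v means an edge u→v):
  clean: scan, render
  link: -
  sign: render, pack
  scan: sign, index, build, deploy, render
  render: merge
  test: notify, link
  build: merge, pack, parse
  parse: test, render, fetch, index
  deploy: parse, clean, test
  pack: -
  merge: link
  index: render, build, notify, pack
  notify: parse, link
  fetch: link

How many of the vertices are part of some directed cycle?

A vertex is on a directed cycle iff it belongs to a strongly connected component of size ≥ 2 (or has a self-loop).
The vertices on cycles are {scan, test, build, clean, index, parse, deploy, notify} — 8 in total.

8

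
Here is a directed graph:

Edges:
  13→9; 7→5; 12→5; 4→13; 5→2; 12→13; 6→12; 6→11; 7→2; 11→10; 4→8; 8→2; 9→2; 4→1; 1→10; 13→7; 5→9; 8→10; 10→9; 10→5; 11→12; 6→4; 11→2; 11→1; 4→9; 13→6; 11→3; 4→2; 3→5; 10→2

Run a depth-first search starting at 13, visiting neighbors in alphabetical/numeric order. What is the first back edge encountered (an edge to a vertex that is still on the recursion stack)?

4->13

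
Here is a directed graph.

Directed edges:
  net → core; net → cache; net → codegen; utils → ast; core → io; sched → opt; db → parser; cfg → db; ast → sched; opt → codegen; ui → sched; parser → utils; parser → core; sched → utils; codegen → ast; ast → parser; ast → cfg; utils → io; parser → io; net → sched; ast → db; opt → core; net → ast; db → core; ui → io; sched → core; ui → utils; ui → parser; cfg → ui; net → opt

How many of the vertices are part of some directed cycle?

A vertex is on a directed cycle iff it belongs to a strongly connected component of size ≥ 2 (or has a self-loop).
The vertices on cycles are {db, ui, ast, cfg, opt, sched, utils, parser, codegen} — 9 in total.

9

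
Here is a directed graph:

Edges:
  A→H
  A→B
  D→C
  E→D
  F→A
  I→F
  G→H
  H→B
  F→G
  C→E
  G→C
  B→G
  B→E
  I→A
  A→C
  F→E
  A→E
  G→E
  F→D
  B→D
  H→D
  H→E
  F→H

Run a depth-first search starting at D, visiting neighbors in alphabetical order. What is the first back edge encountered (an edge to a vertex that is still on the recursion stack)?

DFS from D (visiting neighbors in alphabetical order); mark gray on enter, black on exit:
D gray
  C gray
    E gray
      E→D: D is gray → back edge
First back edge: E → D.

E->D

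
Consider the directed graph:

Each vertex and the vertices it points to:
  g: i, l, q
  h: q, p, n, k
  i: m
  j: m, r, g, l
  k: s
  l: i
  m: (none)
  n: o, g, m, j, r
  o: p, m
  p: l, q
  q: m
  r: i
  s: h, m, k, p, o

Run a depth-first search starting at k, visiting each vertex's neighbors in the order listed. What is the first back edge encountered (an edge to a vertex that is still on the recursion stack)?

h->k

DFS from k (visiting each vertex's neighbors in the order listed); mark gray on enter, black on exit:
k gray
  s gray
    h gray
      q gray
        m gray
        m black
      q black
      p gray
        l gray
          i gray
            i→m: m black — skip
          i black
        l black
        p→q: q black — skip
      p black
      n gray
        o gray
          o→p: p black — skip
          o→m: m black — skip
        o black
        g gray
          g→i: i black — skip
          g→l: l black — skip
          g→q: q black — skip
        g black
        n→m: m black — skip
        j gray
          j→m: m black — skip
          r gray
            r→i: i black — skip
          r black
          j→g: g black — skip
          j→l: l black — skip
        j black
        n→r: r black — skip
      n black
      h→k: k is gray → back edge
First back edge: h → k.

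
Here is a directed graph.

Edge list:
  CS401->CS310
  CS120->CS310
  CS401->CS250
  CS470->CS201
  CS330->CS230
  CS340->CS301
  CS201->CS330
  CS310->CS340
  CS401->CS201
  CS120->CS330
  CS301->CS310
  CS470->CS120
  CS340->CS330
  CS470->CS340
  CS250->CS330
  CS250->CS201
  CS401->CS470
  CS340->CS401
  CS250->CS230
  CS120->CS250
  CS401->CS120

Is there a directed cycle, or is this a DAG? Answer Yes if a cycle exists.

Yes

DFS with white/gray/black marking, starting from CS310:
CS310 gray
  CS340 gray
    CS330 gray
      CS230 gray
      CS230 black
    CS330 black
    CS401 gray
      CS250 gray
        CS250→CS230: CS230 black — skip
        CS201 gray
          CS201→CS330: CS330 black — skip
        CS201 black
        CS250→CS330: CS330 black — skip
      CS250 black
      CS401→CS310: CS310 is gray → back edge
Back edge found, so a cycle exists: CS310 → CS340 → CS401 → CS310.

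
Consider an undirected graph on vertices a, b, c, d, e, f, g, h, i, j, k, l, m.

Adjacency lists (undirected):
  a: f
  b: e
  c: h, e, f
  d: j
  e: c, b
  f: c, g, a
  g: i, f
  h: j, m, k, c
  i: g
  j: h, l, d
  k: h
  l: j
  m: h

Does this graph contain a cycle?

No

DFS, tracking each vertex's parent; an edge to a visited non-parent vertex closes a cycle.
Start from e:
visit e (parent –)
  visit c (parent e)
    visit h (parent c)
      visit j (parent h)
        j–h: parent, skip
        visit l (parent j)
          l–j: parent, skip
        visit d (parent j)
          d–j: parent, skip
      visit m (parent h)
        m–h: parent, skip
      visit k (parent h)
        k–h: parent, skip
      h–c: parent, skip
    c–e: parent, skip
    visit f (parent c)
      f–c: parent, skip
      visit g (parent f)
        visit i (parent g)
          i–g: parent, skip
        g–f: parent, skip
      visit a (parent f)
        a–f: parent, skip
  visit b (parent e)
    b–e: parent, skip
No non-parent visited neighbor found — the graph is a forest.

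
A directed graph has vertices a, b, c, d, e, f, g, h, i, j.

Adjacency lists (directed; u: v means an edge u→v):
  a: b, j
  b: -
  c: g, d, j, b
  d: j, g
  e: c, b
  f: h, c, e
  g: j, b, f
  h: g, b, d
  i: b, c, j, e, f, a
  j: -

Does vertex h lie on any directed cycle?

Yes

h is on a cycle iff h can reach itself via ≥1 edge.
h → g → f → h — yes.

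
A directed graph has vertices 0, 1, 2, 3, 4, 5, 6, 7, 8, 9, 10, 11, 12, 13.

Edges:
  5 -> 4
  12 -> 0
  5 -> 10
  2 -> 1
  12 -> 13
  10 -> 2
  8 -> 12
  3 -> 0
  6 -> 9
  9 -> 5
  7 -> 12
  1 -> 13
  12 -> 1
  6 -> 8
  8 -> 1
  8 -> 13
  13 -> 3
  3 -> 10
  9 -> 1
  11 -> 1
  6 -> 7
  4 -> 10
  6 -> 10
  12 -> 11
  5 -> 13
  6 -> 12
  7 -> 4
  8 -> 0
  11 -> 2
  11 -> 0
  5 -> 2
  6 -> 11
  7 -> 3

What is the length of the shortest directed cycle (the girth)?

For each vertex v, BFS finds the shortest path from v back to v.
The shortest such closed walk is 3 → 10 → 2 → 1 → 13 → 3, length 5.

5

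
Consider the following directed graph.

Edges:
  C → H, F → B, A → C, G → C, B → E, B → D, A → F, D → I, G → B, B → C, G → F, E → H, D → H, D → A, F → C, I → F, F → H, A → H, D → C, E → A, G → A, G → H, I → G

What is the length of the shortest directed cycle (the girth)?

4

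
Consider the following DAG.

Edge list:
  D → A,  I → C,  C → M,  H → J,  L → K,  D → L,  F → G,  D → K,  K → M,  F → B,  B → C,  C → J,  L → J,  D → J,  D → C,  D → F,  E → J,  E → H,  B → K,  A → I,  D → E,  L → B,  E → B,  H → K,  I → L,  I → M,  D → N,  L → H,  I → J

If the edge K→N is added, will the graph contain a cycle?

No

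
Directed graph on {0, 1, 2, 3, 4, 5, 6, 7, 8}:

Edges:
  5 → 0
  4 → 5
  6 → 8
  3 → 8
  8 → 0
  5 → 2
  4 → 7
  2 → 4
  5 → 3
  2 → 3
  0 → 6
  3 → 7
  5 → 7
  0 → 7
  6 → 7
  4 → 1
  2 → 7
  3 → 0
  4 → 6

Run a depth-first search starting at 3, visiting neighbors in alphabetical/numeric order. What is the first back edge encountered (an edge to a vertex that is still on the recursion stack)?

8→0

DFS from 3 (visiting neighbors in alphabetical/numeric order); mark gray on enter, black on exit:
3 gray
  0 gray
    6 gray
      7 gray
      7 black
      8 gray
        8→0: 0 is gray → back edge
First back edge: 8 → 0.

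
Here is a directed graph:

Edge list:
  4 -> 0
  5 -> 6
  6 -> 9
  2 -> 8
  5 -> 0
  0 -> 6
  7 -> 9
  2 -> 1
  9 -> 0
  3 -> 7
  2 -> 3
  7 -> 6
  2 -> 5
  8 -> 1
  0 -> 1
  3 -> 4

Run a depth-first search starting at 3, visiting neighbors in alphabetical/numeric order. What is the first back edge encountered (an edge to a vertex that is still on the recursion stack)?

9→0

DFS from 3 (visiting neighbors in alphabetical/numeric order); mark gray on enter, black on exit:
3 gray
  4 gray
    0 gray
      1 gray
      1 black
      6 gray
        9 gray
          9→0: 0 is gray → back edge
First back edge: 9 → 0.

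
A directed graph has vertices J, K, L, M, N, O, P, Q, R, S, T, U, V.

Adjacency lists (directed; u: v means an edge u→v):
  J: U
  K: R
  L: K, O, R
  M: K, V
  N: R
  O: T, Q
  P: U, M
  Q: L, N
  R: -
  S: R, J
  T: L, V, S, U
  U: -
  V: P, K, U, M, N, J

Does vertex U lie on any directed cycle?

U lies on a cycle iff there is a path from U back to itself.
Exploring from U, it never reaches itself; equivalently, its strongly connected component is a singleton.

No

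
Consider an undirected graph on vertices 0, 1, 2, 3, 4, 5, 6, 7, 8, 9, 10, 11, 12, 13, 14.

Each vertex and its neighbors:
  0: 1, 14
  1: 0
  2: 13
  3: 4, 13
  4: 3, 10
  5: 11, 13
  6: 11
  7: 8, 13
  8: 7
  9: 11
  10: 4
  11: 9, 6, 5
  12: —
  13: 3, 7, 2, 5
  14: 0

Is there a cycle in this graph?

No

DFS, tracking each vertex's parent; an edge to a visited non-parent vertex closes a cycle.
Start from 11:
visit 11 (parent –)
  visit 9 (parent 11)
    9–11: parent, skip
  visit 6 (parent 11)
    6–11: parent, skip
  visit 5 (parent 11)
    5–11: parent, skip
    visit 13 (parent 5)
      visit 3 (parent 13)
        visit 4 (parent 3)
          4–3: parent, skip
          visit 10 (parent 4)
            10–4: parent, skip
        3–13: parent, skip
      visit 7 (parent 13)
        visit 8 (parent 7)
          8–7: parent, skip
        7–13: parent, skip
      visit 2 (parent 13)
        2–13: parent, skip
      13–5: parent, skip
visit 0 (parent –)
  visit 1 (parent 0)
    1–0: parent, skip
  visit 14 (parent 0)
    14–0: parent, skip
visit 12 (parent –)
No non-parent visited neighbor found — the graph is a forest.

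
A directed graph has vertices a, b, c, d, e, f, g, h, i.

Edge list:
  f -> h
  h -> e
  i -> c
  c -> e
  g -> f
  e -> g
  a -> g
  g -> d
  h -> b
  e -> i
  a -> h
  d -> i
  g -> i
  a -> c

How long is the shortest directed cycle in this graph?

3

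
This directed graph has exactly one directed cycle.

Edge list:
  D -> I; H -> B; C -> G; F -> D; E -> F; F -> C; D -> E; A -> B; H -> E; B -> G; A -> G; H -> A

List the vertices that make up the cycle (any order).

DFS with gray/black marking from E:
E gray
  F gray
    C gray
      G gray
      G black
    C black
    D gray
      D→E: E is gray → back edge
Back edge closes the cycle E → F → D → E; its vertices are {D, E, F}.

D, E, F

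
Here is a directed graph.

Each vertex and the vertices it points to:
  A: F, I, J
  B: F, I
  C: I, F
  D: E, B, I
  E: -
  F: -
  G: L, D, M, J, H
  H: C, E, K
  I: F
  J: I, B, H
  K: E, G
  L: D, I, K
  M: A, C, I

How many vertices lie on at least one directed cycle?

A vertex is on a directed cycle iff it belongs to a strongly connected component of size ≥ 2 (or has a self-loop).
The vertices on cycles are {A, G, H, J, K, L, M} — 7 in total.

7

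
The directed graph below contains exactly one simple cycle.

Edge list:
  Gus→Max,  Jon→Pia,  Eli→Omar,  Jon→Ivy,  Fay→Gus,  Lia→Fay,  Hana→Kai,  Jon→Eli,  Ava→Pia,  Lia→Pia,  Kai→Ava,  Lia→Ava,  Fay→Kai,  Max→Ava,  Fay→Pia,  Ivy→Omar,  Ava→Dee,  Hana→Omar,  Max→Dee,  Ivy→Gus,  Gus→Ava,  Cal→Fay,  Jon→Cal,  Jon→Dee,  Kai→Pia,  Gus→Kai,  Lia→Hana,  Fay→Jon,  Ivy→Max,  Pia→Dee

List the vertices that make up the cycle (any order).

DFS with gray/black marking from Fay:
Fay gray
  Kai gray
    Ava gray
      Pia gray
        Dee gray
        Dee black
      Pia black
      Ava→Dee: Dee black — skip
    Ava black
    Kai→Pia: Pia black — skip
  Kai black
  Fay→Pia: Pia black — skip
  Gus gray
    Gus→Ava: Ava black — skip
    Max gray
      Max→Dee: Dee black — skip
      Max→Ava: Ava black — skip
    Max black
    Gus→Kai: Kai black — skip
  Gus black
  Jon gray
    Cal gray
      Cal→Fay: Fay is gray → back edge
Back edge closes the cycle Fay → Jon → Cal → Fay; its vertices are {Cal, Fay, Jon}.

Cal, Fay, Jon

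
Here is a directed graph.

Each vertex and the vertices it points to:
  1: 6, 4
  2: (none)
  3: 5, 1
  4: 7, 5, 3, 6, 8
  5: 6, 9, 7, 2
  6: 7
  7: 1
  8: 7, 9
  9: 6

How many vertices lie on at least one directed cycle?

8

A vertex is on a directed cycle iff it belongs to a strongly connected component of size ≥ 2 (or has a self-loop).
The vertices on cycles are {1, 3, 4, 5, 6, 7, 8, 9} — 8 in total.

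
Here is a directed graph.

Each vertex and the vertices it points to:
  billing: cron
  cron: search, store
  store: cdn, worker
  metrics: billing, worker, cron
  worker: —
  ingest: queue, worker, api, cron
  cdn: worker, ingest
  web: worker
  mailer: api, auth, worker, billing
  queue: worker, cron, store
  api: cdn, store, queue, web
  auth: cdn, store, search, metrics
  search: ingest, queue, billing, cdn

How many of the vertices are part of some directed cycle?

8

A vertex is on a directed cycle iff it belongs to a strongly connected component of size ≥ 2 (or has a self-loop).
The vertices on cycles are {api, cdn, cron, queue, store, ingest, search, billing} — 8 in total.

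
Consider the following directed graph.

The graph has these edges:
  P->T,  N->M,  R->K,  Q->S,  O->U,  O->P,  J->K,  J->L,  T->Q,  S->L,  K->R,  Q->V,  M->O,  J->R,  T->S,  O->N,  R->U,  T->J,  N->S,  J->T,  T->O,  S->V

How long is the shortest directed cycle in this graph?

For each vertex v, BFS finds the shortest path from v back to v.
The shortest such closed walk is T → J → T, length 2.

2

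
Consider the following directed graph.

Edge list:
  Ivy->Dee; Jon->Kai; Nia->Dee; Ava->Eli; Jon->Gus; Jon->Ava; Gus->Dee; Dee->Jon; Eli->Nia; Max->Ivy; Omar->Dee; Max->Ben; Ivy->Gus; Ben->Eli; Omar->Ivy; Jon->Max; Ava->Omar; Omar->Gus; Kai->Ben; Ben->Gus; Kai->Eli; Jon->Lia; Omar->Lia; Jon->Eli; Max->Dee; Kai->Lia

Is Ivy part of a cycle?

Yes

Ivy is on a cycle iff Ivy can reach itself via ≥1 edge.
Ivy → Dee → Jon → Max → Ivy — yes.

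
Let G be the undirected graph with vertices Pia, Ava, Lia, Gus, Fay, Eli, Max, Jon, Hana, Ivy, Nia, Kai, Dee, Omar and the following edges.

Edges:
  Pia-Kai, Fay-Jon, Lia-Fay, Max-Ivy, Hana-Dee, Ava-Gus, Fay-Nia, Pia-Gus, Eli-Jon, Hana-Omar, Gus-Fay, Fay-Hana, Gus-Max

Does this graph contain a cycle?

No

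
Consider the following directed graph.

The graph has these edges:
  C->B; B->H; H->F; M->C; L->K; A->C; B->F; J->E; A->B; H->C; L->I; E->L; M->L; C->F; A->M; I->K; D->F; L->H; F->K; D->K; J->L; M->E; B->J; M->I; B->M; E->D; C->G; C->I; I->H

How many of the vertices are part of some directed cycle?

A vertex is on a directed cycle iff it belongs to a strongly connected component of size ≥ 2 (or has a self-loop).
The vertices on cycles are {B, C, E, H, I, J, L, M} — 8 in total.

8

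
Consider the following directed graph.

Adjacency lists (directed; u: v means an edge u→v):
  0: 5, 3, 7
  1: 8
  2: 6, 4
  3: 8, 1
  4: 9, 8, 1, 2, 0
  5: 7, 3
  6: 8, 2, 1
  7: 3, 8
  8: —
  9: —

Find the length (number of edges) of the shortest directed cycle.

2

For each vertex v, BFS finds the shortest path from v back to v.
The shortest such closed walk is 6 → 2 → 6, length 2.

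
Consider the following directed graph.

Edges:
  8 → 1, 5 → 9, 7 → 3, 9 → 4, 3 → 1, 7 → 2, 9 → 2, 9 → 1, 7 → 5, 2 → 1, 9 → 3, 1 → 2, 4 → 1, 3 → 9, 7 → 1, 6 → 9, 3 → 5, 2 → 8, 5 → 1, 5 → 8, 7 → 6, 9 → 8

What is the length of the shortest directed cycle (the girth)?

2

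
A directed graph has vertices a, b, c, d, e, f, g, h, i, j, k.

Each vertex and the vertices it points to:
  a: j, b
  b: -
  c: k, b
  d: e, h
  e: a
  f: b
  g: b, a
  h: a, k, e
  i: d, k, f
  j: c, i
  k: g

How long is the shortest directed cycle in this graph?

For each vertex v, BFS finds the shortest path from v back to v.
The shortest such closed walk is j → c → k → g → a → j, length 5.

5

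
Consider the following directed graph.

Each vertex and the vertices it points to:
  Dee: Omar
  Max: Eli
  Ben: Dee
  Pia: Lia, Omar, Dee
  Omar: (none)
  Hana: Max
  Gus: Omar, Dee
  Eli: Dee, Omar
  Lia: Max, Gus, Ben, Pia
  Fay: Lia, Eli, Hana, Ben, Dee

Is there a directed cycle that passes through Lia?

Lia is on a cycle iff Lia can reach itself via ≥1 edge.
Lia → Pia → Lia — yes.

Yes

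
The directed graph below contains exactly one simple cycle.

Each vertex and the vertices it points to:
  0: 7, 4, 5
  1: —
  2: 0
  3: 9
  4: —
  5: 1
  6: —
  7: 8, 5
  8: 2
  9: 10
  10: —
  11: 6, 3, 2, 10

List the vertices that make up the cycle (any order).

DFS with gray/black marking from 2:
2 gray
  0 gray
    7 gray
      8 gray
        8→2: 2 is gray → back edge
Back edge closes the cycle 2 → 0 → 7 → 8 → 2; its vertices are {0, 2, 7, 8}.

0, 2, 7, 8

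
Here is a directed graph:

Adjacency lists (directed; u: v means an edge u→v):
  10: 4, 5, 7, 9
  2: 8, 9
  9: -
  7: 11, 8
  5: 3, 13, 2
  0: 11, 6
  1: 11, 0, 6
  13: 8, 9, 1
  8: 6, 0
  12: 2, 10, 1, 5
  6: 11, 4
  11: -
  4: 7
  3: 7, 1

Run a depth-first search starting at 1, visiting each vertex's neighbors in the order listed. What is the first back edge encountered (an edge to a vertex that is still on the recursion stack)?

8->6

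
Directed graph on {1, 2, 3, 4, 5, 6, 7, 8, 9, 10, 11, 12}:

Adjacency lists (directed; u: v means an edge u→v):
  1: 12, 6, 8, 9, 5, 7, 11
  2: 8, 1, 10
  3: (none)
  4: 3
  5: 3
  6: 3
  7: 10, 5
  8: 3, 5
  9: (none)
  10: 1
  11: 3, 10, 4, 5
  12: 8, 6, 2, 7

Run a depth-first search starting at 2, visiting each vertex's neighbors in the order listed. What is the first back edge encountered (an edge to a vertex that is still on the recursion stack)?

DFS from 2 (visiting each vertex's neighbors in the order listed); mark gray on enter, black on exit:
2 gray
  8 gray
    3 gray
    3 black
    5 gray
      5→3: 3 black — skip
    5 black
  8 black
  1 gray
    12 gray
      12→8: 8 black — skip
      6 gray
        6→3: 3 black — skip
      6 black
      12→2: 2 is gray → back edge
First back edge: 12 → 2.

12→2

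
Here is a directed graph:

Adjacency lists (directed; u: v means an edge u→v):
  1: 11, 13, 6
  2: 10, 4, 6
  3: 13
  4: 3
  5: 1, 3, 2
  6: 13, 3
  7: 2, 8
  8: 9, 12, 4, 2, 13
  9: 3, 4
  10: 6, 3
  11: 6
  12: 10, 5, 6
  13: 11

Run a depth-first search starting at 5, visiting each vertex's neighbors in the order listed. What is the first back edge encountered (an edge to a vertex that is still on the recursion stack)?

13->11

DFS from 5 (visiting each vertex's neighbors in the order listed); mark gray on enter, black on exit:
5 gray
  1 gray
    11 gray
      6 gray
        13 gray
          13→11: 11 is gray → back edge
First back edge: 13 → 11.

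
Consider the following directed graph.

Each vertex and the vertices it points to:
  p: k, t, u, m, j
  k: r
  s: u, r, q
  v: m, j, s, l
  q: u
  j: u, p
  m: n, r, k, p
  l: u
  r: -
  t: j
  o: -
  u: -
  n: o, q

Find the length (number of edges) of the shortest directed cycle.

2

For each vertex v, BFS finds the shortest path from v back to v.
The shortest such closed walk is m → p → m, length 2.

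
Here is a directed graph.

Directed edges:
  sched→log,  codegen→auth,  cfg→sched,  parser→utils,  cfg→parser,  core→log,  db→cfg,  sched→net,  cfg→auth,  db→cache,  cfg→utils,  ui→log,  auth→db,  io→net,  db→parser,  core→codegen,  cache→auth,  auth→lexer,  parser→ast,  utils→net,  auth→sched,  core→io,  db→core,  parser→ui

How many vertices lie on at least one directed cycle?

6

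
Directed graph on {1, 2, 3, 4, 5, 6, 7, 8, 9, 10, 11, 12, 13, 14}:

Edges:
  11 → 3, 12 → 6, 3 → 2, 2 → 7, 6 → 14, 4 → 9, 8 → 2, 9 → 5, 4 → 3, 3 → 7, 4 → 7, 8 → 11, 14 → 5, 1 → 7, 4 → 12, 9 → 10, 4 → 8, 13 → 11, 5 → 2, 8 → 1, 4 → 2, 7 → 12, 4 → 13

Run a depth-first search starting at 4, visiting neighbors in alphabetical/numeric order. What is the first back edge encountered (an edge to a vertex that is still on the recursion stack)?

DFS from 4 (visiting neighbors in alphabetical/numeric order); mark gray on enter, black on exit:
4 gray
  2 gray
    7 gray
      12 gray
        6 gray
          14 gray
            5 gray
              5→2: 2 is gray → back edge
First back edge: 5 → 2.

5→2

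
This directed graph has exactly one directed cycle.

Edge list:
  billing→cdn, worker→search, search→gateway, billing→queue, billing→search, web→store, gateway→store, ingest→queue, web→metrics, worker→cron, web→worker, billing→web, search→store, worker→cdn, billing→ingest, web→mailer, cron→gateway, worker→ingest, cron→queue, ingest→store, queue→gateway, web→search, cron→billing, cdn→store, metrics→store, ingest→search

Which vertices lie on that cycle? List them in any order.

web, cron, worker, billing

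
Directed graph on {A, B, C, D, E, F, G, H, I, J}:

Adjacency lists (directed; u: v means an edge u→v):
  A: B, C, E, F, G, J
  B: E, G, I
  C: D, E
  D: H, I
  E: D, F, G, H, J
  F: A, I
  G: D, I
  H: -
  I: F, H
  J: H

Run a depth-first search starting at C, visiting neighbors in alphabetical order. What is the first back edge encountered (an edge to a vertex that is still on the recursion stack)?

E->D

DFS from C (visiting neighbors in alphabetical order); mark gray on enter, black on exit:
C gray
  D gray
    H gray
    H black
    I gray
      F gray
        A gray
          B gray
            E gray
              E→D: D is gray → back edge
First back edge: E → D.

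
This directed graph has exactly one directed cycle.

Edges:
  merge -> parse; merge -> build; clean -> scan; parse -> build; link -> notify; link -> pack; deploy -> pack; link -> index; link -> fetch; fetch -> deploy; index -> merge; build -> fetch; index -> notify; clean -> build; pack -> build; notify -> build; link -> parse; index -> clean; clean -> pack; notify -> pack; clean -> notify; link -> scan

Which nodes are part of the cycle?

DFS with gray/black marking from fetch:
fetch gray
  deploy gray
    pack gray
      build gray
        build→fetch: fetch is gray → back edge
Back edge closes the cycle fetch → deploy → pack → build → fetch; its vertices are {pack, build, fetch, deploy}.

pack, build, fetch, deploy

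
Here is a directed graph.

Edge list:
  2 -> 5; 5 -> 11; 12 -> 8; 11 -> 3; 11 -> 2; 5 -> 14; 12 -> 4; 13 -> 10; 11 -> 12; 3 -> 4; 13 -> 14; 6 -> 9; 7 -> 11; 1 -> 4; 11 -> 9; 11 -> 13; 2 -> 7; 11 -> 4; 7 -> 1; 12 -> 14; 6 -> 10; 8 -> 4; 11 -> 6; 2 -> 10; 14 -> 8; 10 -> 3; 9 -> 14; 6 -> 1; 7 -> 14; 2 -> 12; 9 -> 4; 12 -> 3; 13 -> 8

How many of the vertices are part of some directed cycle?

4

A vertex is on a directed cycle iff it belongs to a strongly connected component of size ≥ 2 (or has a self-loop).
The vertices on cycles are {2, 5, 7, 11} — 4 in total.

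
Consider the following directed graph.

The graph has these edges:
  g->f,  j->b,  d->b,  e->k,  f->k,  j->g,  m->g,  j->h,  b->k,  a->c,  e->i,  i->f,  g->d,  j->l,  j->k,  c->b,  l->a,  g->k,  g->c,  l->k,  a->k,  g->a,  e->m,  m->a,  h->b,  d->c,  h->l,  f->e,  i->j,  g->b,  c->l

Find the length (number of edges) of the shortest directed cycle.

For each vertex v, BFS finds the shortest path from v back to v.
The shortest such closed walk is e → i → f → e, length 3.

3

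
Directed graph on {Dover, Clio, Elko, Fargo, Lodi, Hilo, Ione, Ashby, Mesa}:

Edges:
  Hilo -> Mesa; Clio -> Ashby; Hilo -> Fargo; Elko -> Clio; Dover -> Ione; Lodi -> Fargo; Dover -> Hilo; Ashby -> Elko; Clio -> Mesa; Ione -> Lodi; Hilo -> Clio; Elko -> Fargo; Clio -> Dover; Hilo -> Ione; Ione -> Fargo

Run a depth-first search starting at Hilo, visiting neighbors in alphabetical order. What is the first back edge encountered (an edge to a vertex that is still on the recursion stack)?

DFS from Hilo (visiting neighbors in alphabetical order); mark gray on enter, black on exit:
Hilo gray
  Clio gray
    Ashby gray
      Elko gray
        Elko→Clio: Clio is gray → back edge
First back edge: Elko → Clio.

Elko→Clio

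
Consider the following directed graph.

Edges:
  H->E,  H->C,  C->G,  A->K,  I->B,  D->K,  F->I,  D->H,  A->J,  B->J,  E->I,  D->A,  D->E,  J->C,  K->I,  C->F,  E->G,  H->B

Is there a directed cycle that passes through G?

No

G lies on a cycle iff there is a path from G back to itself.
Exploring from G, it never reaches itself; equivalently, its strongly connected component is a singleton.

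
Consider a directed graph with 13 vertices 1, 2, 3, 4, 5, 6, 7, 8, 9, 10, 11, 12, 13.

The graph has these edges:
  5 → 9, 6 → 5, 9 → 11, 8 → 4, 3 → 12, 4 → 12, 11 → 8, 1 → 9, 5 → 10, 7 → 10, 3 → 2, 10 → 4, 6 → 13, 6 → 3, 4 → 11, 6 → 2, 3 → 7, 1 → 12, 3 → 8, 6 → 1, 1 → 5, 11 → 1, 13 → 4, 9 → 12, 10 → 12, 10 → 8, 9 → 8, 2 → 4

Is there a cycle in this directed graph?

Yes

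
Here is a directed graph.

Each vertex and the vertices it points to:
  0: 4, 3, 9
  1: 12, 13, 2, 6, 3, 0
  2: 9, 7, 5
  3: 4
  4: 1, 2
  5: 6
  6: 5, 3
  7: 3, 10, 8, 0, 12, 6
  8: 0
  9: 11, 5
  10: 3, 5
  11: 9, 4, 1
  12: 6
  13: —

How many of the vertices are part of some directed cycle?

A vertex is on a directed cycle iff it belongs to a strongly connected component of size ≥ 2 (or has a self-loop).
The vertices on cycles are {0, 1, 2, 3, 4, 5, 6, 7, 8, 9, 10, 11, 12} — 13 in total.

13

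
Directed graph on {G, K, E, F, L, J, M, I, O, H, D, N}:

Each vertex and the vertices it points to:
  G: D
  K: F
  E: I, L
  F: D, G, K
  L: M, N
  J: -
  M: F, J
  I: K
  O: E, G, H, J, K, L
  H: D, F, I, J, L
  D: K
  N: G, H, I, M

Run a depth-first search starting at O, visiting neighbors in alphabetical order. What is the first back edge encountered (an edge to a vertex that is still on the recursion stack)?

D→K

DFS from O (visiting neighbors in alphabetical order); mark gray on enter, black on exit:
O gray
  E gray
    I gray
      K gray
        F gray
          D gray
            D→K: K is gray → back edge
First back edge: D → K.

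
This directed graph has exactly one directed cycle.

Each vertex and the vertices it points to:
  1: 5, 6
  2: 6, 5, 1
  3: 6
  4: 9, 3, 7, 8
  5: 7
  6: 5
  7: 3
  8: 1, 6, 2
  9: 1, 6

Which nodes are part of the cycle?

3, 5, 6, 7

DFS with gray/black marking from 7:
7 gray
  3 gray
    6 gray
      5 gray
        5→7: 7 is gray → back edge
Back edge closes the cycle 7 → 3 → 6 → 5 → 7; its vertices are {3, 5, 6, 7}.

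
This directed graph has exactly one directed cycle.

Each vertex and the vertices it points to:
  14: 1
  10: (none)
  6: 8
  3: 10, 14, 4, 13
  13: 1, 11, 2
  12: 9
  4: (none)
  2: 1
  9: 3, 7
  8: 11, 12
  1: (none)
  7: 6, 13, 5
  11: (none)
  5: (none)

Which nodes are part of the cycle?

6, 7, 8, 9, 12

DFS with gray/black marking from 9:
9 gray
  3 gray
    10 gray
    10 black
    14 gray
      1 gray
      1 black
    14 black
    4 gray
    4 black
    13 gray
      13→1: 1 black — skip
      11 gray
      11 black
      2 gray
        2→1: 1 black — skip
      2 black
    13 black
  3 black
  7 gray
    6 gray
      8 gray
        8→11: 11 black — skip
        12 gray
          12→9: 9 is gray → back edge
Back edge closes the cycle 9 → 7 → 6 → 8 → 12 → 9; its vertices are {6, 7, 8, 9, 12}.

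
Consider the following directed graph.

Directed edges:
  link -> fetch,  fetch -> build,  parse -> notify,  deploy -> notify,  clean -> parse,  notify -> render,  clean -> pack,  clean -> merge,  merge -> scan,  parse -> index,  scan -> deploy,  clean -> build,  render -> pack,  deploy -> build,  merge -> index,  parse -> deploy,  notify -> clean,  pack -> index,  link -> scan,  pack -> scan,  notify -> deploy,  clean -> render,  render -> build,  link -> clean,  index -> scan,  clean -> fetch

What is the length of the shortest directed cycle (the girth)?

2

For each vertex v, BFS finds the shortest path from v back to v.
The shortest such closed walk is deploy → notify → deploy, length 2.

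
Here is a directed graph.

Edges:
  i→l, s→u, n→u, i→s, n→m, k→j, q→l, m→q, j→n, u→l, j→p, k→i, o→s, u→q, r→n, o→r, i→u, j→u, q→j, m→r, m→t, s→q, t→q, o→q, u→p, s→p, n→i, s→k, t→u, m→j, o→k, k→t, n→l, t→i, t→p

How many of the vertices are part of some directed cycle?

A vertex is on a directed cycle iff it belongs to a strongly connected component of size ≥ 2 (or has a self-loop).
The vertices on cycles are {i, j, k, m, n, q, r, s, t, u} — 10 in total.

10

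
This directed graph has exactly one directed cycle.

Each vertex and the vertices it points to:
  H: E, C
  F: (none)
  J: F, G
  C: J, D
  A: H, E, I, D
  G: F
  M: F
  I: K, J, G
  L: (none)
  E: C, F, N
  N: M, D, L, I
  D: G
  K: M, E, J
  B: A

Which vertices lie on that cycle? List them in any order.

E, I, K, N

DFS with gray/black marking from I:
I gray
  K gray
    M gray
      F gray
      F black
    M black
    E gray
      C gray
        J gray
          J→F: F black — skip
          G gray
            G→F: F black — skip
          G black
        J black
        D gray
          D→G: G black — skip
        D black
      C black
      E→F: F black — skip
      N gray
        N→M: M black — skip
        N→D: D black — skip
        L gray
        L black
        N→I: I is gray → back edge
Back edge closes the cycle I → K → E → N → I; its vertices are {E, I, K, N}.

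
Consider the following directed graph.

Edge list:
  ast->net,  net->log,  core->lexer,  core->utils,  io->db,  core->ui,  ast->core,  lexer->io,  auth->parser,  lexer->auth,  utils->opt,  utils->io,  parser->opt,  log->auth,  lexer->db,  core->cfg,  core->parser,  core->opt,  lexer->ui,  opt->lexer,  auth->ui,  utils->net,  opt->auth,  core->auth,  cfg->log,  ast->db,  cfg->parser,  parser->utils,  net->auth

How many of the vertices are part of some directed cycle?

A vertex is on a directed cycle iff it belongs to a strongly connected component of size ≥ 2 (or has a self-loop).
The vertices on cycles are {log, net, opt, auth, lexer, utils, parser} — 7 in total.

7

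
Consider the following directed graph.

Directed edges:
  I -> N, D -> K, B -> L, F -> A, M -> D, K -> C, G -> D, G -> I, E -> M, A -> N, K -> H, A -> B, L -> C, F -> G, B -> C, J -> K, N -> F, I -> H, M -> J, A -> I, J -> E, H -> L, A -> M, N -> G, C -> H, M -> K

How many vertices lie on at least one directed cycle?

11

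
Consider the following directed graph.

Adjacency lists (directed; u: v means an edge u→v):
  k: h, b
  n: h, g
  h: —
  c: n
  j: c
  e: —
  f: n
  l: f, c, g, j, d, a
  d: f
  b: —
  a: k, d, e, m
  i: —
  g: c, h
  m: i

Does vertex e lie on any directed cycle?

No

e lies on a cycle iff there is a path from e back to itself.
Exploring from e, it never reaches itself; equivalently, its strongly connected component is a singleton.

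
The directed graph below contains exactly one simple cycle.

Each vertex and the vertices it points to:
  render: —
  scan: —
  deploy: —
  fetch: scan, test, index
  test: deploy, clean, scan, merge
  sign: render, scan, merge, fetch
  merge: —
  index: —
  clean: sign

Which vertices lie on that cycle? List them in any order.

sign, test, clean, fetch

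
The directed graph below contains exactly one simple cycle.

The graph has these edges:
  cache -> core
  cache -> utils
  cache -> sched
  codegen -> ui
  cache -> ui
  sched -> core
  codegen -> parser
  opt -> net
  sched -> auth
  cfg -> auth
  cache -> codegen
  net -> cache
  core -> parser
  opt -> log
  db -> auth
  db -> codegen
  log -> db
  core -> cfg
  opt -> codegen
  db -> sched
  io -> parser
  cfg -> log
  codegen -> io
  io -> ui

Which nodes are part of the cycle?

db, cfg, log, core, sched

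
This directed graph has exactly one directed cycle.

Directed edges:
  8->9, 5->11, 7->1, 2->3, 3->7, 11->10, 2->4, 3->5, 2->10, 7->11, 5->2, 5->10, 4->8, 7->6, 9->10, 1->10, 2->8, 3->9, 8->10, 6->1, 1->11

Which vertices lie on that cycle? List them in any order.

2, 3, 5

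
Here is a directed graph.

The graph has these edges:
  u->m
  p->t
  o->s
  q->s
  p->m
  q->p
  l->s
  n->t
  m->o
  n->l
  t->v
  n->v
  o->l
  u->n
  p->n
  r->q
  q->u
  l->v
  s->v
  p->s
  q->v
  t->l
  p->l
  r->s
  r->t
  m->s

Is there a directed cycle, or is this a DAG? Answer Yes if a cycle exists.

No

DFS with white/gray/black marking, starting from u:
u gray
  n gray
    v gray
    v black
    t gray
      l gray
        s gray
          s→v: v black — skip
        s black
        l→v: v black — skip
      l black
      t→v: v black — skip
    t black
    n→l: l black — skip
  n black
  m gray
    m→s: s black — skip
    o gray
      o→l: l black — skip
      o→s: s black — skip
    o black
  m black
u black
p gray
  p→m: m black — skip
  p→n: n black — skip
  p→s: s black — skip
  p→t: t black — skip
  p→l: l black — skip
p black
q gray
  q→u: u black — skip
  q→p: p black — skip
  q→v: v black — skip
  q→s: s black — skip
q black
r gray
  r→s: s black — skip
  r→q: q black — skip
  r→t: t black — skip
r black
Every edge goes to a white or black vertex — no back edge, so the graph is acyclic.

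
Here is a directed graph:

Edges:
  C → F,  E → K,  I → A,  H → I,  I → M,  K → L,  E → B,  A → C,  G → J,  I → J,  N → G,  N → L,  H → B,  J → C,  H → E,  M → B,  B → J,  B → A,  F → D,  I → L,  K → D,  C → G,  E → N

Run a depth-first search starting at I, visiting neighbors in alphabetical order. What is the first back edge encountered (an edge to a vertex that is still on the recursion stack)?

DFS from I (visiting neighbors in alphabetical order); mark gray on enter, black on exit:
I gray
  A gray
    C gray
      F gray
        D gray
        D black
      F black
      G gray
        J gray
          J→C: C is gray → back edge
First back edge: J → C.

J->C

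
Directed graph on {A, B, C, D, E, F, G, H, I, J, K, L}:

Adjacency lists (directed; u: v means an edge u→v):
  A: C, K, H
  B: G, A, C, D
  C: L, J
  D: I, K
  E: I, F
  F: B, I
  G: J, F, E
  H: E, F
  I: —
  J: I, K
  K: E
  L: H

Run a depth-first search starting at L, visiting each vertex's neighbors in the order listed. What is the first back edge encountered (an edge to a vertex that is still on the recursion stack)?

K→E

DFS from L (visiting each vertex's neighbors in the order listed); mark gray on enter, black on exit:
L gray
  H gray
    E gray
      I gray
      I black
      F gray
        B gray
          G gray
            J gray
              J→I: I black — skip
              K gray
                K→E: E is gray → back edge
First back edge: K → E.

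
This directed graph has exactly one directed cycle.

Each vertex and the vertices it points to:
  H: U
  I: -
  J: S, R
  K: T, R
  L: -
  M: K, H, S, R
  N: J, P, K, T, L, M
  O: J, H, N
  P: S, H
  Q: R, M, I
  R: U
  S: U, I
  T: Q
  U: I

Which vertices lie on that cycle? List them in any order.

K, M, Q, T

DFS with gray/black marking from T:
T gray
  Q gray
    R gray
      U gray
        I gray
        I black
      U black
    R black
    M gray
      K gray
        K→T: T is gray → back edge
Back edge closes the cycle T → Q → M → K → T; its vertices are {K, M, Q, T}.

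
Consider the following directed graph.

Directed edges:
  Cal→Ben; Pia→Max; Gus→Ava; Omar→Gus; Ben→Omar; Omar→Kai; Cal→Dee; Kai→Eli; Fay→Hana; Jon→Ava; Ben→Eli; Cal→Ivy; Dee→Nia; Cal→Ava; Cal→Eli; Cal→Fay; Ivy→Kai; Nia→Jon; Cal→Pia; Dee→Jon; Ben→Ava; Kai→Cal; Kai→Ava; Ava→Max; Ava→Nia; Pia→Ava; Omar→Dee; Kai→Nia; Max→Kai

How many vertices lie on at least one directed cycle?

12

A vertex is on a directed cycle iff it belongs to a strongly connected component of size ≥ 2 (or has a self-loop).
The vertices on cycles are {Ava, Ben, Cal, Dee, Gus, Ivy, Jon, Kai, Max, Nia, Pia, Omar} — 12 in total.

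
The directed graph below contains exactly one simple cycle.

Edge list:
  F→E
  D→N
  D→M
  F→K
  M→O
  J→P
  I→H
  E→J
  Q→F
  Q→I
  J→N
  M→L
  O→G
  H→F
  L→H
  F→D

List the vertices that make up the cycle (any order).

DFS with gray/black marking from F:
F gray
  D gray
    N gray
    N black
    M gray
      L gray
        H gray
          H→F: F is gray → back edge
Back edge closes the cycle F → D → M → L → H → F; its vertices are {D, F, H, L, M}.

D, F, H, L, M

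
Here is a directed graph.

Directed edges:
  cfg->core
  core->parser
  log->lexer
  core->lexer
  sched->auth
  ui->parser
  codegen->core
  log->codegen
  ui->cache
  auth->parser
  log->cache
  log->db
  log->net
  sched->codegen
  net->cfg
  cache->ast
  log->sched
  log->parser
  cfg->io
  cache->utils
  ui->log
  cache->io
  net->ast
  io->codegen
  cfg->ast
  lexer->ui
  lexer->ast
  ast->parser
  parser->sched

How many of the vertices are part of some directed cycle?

A vertex is on a directed cycle iff it belongs to a strongly connected component of size ≥ 2 (or has a self-loop).
The vertices on cycles are {io, ui, ast, cfg, log, net, auth, core, cache, lexer, sched, parser, codegen} — 13 in total.

13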